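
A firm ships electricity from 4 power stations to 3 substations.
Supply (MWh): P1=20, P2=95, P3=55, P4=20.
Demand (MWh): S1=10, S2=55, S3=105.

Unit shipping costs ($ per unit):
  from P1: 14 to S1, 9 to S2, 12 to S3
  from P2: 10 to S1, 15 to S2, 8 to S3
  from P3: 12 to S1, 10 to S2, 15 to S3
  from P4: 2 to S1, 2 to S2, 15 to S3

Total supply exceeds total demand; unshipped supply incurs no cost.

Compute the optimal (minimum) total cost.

1360

An optimal shipping plan:
  P1->S2: 10 × $9 = $90
  P1->S3: 10 × $12 = $120
  P2->S3: 95 × $8 = $760
  P3->S2: 35 × $10 = $350
  P4->S1: 10 × $2 = $20
  P4->S2: 10 × $2 = $20
Total = 90 + 120 + 760 + 350 + 20 + 20 = $1360.
(Supply check: P1 ships 20; P2 ships 95; P3 ships 35; P4 ships 20.)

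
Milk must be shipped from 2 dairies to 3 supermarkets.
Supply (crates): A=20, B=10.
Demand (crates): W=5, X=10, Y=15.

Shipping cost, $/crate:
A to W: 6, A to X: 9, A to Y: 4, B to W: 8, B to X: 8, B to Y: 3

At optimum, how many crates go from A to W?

The minimum-cost plan:
  A to W: 5 crates
  A to X: 10 crates
  A to Y: 5 crates
  B to Y: 10 crates
Total cost = $170.
So A→W carries 5 crates.

5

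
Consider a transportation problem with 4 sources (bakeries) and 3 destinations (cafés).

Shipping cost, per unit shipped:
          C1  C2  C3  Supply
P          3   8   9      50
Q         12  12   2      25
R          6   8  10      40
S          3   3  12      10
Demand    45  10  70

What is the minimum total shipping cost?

Optimal allocation:
  P–C1: 45 × 3 = 135
  P–C3: 5 × 9 = 45
  Q–C3: 25 × 2 = 50
  R–C3: 40 × 10 = 400
  S–C2: 10 × 3 = 30
Total = 135 + 45 + 50 + 400 + 30 = 660.

660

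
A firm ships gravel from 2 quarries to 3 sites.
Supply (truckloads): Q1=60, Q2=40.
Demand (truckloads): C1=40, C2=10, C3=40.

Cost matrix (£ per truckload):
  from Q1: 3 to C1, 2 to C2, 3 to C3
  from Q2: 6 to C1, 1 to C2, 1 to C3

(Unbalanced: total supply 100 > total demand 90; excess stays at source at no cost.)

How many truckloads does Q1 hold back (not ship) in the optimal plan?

10

Minimum-cost shipments:
  Q1→C1: 40 × £3 = £120
  Q1→C2: 10 × £2 = £20
  Q2→C3: 40 × £1 = £40
Total cost = £180.
Q1 ships 50 of its 60, leaving 10.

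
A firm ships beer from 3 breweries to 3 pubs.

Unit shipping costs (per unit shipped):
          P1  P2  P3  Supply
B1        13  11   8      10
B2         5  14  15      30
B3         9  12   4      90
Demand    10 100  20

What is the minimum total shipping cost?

One minimum-cost allocation:
  B1→P2: 10 × 11 = 110
  B2→P1: 10 × 5 = 50
  B2→P2: 20 × 14 = 280
  B3→P2: 70 × 12 = 840
  B3→P3: 20 × 4 = 80
Total = 110 + 50 + 280 + 840 + 80 = 1360.

1360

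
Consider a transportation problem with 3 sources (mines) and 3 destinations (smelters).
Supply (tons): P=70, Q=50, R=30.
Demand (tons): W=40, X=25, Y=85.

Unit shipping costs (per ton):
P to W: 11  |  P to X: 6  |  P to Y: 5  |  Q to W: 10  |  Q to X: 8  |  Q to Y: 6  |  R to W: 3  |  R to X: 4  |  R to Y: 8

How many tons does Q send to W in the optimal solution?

10

Optimal shipments:
  P–X: 25 tons
  P–Y: 45 tons
  Q–W: 10 tons
  Q–Y: 40 tons
  R–W: 30 tons
Total cost = 805.
So Q→W carries 10 tons.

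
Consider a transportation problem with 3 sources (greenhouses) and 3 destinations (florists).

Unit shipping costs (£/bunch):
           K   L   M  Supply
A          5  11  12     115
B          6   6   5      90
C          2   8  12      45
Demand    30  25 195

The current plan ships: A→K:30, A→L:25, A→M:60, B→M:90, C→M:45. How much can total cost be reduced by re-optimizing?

Current plan cost = 30·5 + 25·11 + 60·12 + 90·5 + 45·12 = £2135.
Optimal plan:
  A–L: 10 × £11 = £110
  A–M: 105 × £12 = £1260
  B–M: 90 × £5 = £450
  C–K: 30 × £2 = £60
  C–L: 15 × £8 = £120
Optimal cost = £2000.
Saving = 2135 − 2000 = £135.

135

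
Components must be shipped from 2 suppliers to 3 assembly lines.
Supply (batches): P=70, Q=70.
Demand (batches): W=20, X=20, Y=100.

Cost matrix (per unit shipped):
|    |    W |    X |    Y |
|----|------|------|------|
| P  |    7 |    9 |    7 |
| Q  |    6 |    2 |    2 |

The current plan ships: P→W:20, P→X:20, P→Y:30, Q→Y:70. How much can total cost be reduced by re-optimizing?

40

Current plan cost = 20·7 + 20·9 + 30·7 + 70·2 = 670.
Optimal plan:
  P->W: 20 × 7 = 140
  P->Y: 50 × 7 = 350
  Q->X: 20 × 2 = 40
  Q->Y: 50 × 2 = 100
Optimal cost = 630.
Saving = 670 − 630 = 40.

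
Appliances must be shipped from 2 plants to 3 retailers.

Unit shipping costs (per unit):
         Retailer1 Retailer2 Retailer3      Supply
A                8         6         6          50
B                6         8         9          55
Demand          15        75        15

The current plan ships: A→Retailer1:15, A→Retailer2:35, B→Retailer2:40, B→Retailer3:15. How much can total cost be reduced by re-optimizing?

Current plan cost = 15·8 + 35·6 + 40·8 + 15·9 = 785.
Optimal plan:
  A to Retailer2: 35 × 6 = 210
  A to Retailer3: 15 × 6 = 90
  B to Retailer1: 15 × 6 = 90
  B to Retailer2: 40 × 8 = 320
Optimal cost = 710.
Saving = 785 − 710 = 75.

75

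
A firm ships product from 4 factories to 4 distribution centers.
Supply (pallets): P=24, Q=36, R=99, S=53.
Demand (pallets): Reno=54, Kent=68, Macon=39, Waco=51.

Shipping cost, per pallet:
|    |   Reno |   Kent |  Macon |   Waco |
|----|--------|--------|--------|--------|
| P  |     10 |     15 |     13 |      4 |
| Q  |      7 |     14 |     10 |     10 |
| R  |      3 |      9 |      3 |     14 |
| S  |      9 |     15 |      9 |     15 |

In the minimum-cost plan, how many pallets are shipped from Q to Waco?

Solving gives:
  P->Waco: 24 × 4 = 96
  Q->Reno: 9 × 7 = 63
  Q->Waco: 27 × 10 = 270
  R->Kent: 60 × 9 = 540
  R->Macon: 39 × 3 = 117
  S->Reno: 45 × 9 = 405
  S->Kent: 8 × 15 = 120
Total cost = 1611.
So Q→Waco carries 27 pallets.

27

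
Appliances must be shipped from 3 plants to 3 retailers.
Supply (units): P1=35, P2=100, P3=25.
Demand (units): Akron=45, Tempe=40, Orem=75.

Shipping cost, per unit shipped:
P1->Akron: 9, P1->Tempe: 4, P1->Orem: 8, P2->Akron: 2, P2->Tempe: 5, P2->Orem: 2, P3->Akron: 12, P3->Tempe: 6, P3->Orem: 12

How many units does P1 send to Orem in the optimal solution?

Optimal shipments:
  P1->Tempe: 15 × 4 = 60
  P1->Orem: 20 × 8 = 160
  P2->Akron: 45 × 2 = 90
  P2->Orem: 55 × 2 = 110
  P3->Tempe: 25 × 6 = 150
Total cost = 570.
So P1→Orem carries 20 units.

20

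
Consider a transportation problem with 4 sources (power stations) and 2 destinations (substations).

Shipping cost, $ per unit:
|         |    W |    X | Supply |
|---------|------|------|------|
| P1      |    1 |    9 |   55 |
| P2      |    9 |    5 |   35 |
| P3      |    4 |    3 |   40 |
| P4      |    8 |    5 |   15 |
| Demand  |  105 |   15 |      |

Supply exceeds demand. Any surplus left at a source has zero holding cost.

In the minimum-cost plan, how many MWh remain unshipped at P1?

Minimum-cost shipments:
  P1 to W: 55 × $1 = $55
  P2 to X: 15 × $5 = $75
  P3 to W: 40 × $4 = $160
  P4 to W: 10 × $8 = $80
Total cost = $370.
P1 ships 55 of its 55, leaving 0.

0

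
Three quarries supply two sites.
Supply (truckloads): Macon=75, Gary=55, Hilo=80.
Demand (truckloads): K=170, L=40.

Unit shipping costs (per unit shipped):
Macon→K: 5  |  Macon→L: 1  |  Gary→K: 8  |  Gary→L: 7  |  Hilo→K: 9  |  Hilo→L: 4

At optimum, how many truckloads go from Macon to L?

Optimal shipments:
  Macon–K: 75 × 5 = 375
  Gary–K: 55 × 8 = 440
  Hilo–K: 40 × 9 = 360
  Hilo–L: 40 × 4 = 160
Total cost = 1335.
The route Macon→L is not used.

0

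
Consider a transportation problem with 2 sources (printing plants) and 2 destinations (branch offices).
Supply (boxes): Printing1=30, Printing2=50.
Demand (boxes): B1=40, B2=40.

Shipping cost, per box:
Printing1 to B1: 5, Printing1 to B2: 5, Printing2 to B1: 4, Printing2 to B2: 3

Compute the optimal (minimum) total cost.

A cheapest plan:
  Printing1–B1: 30 × 5 = 150
  Printing2–B1: 10 × 4 = 40
  Printing2–B2: 40 × 3 = 120
Total = 150 + 40 + 120 = 310.

310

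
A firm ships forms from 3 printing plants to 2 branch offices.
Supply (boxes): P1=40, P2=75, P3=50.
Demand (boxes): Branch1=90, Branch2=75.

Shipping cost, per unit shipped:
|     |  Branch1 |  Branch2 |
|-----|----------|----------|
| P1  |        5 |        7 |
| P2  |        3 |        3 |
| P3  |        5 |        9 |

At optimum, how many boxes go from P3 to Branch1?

Optimal shipments:
  P1 to Branch1: 40 × 5 = 200
  P2 to Branch2: 75 × 3 = 225
  P3 to Branch1: 50 × 5 = 250
Total cost = 675.
So P3→Branch1 carries 50 boxes.

50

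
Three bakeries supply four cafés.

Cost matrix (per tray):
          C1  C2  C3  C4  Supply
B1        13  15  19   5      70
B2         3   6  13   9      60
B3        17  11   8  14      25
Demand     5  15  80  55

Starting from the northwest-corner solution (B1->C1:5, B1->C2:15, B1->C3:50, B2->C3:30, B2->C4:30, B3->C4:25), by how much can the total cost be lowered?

Current plan cost = 5·13 + 15·15 + 50·19 + 30·13 + 30·9 + 25·14 = 2250.
Optimal plan:
  B1→C3: 15 × 19 = 285
  B1→C4: 55 × 5 = 275
  B2→C1: 5 × 3 = 15
  B2→C2: 15 × 6 = 90
  B2→C3: 40 × 13 = 520
  B3→C3: 25 × 8 = 200
Optimal cost = 1385.
Saving = 2250 − 1385 = 865.

865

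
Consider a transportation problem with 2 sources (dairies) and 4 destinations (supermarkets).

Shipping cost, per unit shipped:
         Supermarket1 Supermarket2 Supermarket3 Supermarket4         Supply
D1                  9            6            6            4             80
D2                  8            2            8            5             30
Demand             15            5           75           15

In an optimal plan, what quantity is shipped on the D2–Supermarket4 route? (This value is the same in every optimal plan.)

The minimum-cost plan:
  D1 to Supermarket3: 75 × 6 = 450
  D1 to Supermarket4: 5 × 4 = 20
  D2 to Supermarket1: 15 × 8 = 120
  D2 to Supermarket2: 5 × 2 = 10
  D2 to Supermarket4: 10 × 5 = 50
Total cost = 650.
So D2→Supermarket4 carries 10 crates.

10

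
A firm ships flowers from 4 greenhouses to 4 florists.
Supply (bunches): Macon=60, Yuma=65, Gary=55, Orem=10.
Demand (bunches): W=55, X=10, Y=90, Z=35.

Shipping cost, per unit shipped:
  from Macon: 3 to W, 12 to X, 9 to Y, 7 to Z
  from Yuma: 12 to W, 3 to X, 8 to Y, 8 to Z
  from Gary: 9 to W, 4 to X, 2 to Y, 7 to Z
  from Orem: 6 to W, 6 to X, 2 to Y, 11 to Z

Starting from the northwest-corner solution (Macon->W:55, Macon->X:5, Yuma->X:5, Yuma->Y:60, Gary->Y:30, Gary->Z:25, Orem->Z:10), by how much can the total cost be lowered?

Current plan cost = 55·3 + 5·12 + 5·3 + 60·8 + 30·2 + 25·7 + 10·11 = 1065.
Optimal plan:
  Macon->W: 55 × 3 = 165
  Macon->Z: 5 × 7 = 35
  Yuma->X: 10 × 3 = 30
  Yuma->Y: 25 × 8 = 200
  Yuma->Z: 30 × 8 = 240
  Gary->Y: 55 × 2 = 110
  Orem->Y: 10 × 2 = 20
Optimal cost = 800.
Saving = 1065 − 800 = 265.

265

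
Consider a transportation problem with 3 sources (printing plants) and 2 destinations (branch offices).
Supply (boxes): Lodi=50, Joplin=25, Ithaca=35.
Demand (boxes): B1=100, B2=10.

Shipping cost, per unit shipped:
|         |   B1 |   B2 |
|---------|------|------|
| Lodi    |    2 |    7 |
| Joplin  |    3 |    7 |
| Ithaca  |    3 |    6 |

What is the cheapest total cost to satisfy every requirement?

310

A cheapest plan:
  Lodi to B1: 50 × 2 = 100
  Joplin to B1: 25 × 3 = 75
  Ithaca to B1: 25 × 3 = 75
  Ithaca to B2: 10 × 6 = 60
Total = 100 + 75 + 75 + 60 = 310.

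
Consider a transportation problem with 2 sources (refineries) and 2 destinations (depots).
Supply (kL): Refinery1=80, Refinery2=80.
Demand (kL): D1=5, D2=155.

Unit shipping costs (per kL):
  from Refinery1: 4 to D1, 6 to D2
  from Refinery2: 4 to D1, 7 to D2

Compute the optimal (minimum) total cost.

One minimum-cost allocation:
  Refinery1 to D2: 80 × 6 = 480
  Refinery2 to D1: 5 × 4 = 20
  Refinery2 to D2: 75 × 7 = 525
Total = 480 + 20 + 525 = 1025.
(Supply check: Refinery1 ships 80; Refinery2 ships 80.)

1025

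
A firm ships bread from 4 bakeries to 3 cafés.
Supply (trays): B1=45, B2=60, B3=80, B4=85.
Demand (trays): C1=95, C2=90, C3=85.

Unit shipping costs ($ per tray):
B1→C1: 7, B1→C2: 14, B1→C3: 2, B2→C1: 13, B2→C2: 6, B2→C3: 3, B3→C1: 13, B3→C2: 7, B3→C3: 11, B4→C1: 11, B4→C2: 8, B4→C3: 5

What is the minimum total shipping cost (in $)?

A cheapest plan:
  B1 to C1: 45 × $7 = $315
  B2 to C2: 10 × $6 = $60
  B2 to C3: 50 × $3 = $150
  B3 to C2: 80 × $7 = $560
  B4 to C1: 50 × $11 = $550
  B4 to C3: 35 × $5 = $175
Total = 315 + 60 + 150 + 560 + 550 + 175 = $1810.

1810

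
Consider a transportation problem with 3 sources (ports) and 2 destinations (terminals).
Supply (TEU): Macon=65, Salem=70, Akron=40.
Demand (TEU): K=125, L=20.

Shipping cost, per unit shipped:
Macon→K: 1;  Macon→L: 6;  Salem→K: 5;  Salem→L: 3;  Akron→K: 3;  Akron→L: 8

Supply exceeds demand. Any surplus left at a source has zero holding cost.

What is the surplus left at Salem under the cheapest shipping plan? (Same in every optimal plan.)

An optimal plan:
  Macon->K: 65 × 1 = 65
  Salem->K: 20 × 5 = 100
  Salem->L: 20 × 3 = 60
  Akron->K: 40 × 3 = 120
Total cost = 345.
Salem ships 40 of its 70, leaving 30.

30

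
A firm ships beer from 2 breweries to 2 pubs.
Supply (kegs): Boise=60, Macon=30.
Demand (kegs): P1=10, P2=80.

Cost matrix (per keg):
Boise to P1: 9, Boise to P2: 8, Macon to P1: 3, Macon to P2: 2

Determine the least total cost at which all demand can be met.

550

One minimum-cost allocation:
  Boise→P2: 60 × 8 = 480
  Macon→P1: 10 × 3 = 30
  Macon→P2: 20 × 2 = 40
Total = 480 + 30 + 40 = 550.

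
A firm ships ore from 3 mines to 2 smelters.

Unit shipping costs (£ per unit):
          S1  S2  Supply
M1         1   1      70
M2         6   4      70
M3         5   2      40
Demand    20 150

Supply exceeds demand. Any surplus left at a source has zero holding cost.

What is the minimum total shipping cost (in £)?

390

An optimal shipping plan:
  M1->S1: 20 × £1 = £20
  M1->S2: 50 × £1 = £50
  M2->S2: 60 × £4 = £240
  M3->S2: 40 × £2 = £80
Total = 20 + 50 + 240 + 80 = £390.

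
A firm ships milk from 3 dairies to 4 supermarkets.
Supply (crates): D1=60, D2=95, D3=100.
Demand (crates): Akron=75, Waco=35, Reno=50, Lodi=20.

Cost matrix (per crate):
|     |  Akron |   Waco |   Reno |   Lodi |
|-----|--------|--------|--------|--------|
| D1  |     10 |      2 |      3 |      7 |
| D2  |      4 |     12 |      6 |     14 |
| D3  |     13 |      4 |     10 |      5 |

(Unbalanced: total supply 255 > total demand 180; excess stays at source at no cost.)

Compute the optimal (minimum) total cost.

670

Optimal allocation:
  D1–Waco: 10 × 2 = 20
  D1–Reno: 50 × 3 = 150
  D2–Akron: 75 × 4 = 300
  D3–Waco: 25 × 4 = 100
  D3–Lodi: 20 × 5 = 100
Total = 20 + 150 + 300 + 100 + 100 = 670.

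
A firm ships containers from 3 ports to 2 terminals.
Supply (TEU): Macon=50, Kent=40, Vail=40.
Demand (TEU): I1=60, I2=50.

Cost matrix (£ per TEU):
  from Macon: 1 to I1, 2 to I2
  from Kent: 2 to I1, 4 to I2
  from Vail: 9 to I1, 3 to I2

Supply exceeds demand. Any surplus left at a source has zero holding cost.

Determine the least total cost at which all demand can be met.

220

One minimum-cost allocation:
  Macon→I1: 20 × £1 = £20
  Macon→I2: 30 × £2 = £60
  Kent→I1: 40 × £2 = £80
  Vail→I2: 20 × £3 = £60
Total = 20 + 60 + 80 + 60 = £220.
(Supply check: Macon ships 50; Kent ships 40; Vail ships 20.)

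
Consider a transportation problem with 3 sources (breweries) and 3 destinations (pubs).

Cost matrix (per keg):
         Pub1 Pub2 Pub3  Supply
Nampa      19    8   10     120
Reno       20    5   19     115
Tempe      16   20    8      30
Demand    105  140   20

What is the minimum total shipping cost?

A cheapest plan:
  Nampa->Pub1: 75 × 19 = 1425
  Nampa->Pub2: 25 × 8 = 200
  Nampa->Pub3: 20 × 10 = 200
  Reno->Pub2: 115 × 5 = 575
  Tempe->Pub1: 30 × 16 = 480
Total = 1425 + 200 + 200 + 575 + 480 = 2880.

2880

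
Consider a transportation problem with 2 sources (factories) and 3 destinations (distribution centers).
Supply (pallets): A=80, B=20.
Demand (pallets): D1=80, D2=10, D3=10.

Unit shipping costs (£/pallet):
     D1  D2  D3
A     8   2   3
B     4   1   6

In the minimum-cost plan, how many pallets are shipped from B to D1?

20

The minimum-cost plan:
  A->D1: 60 pallets
  A->D2: 10 pallets
  A->D3: 10 pallets
  B->D1: 20 pallets
Total cost = £610.
So B→D1 carries 20 pallets.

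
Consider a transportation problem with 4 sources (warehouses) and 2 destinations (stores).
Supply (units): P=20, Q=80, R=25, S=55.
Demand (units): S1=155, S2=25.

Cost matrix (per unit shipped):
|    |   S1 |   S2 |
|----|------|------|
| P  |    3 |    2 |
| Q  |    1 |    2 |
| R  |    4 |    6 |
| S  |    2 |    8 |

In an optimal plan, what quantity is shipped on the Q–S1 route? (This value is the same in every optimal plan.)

75

Solving gives:
  P–S2: 20 × 2 = 40
  Q–S1: 75 × 1 = 75
  Q–S2: 5 × 2 = 10
  R–S1: 25 × 4 = 100
  S–S1: 55 × 2 = 110
Total cost = 335.
So Q→S1 carries 75 units.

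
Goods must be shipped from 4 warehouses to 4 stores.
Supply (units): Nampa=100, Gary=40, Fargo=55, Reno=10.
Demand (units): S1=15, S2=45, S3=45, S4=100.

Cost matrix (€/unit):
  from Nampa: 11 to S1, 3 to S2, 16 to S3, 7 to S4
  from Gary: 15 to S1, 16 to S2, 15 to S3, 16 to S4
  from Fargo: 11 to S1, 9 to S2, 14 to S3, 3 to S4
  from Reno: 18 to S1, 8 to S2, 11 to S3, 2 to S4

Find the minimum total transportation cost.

1410

One minimum-cost allocation:
  Nampa→S1: 15 × €11 = €165
  Nampa→S2: 45 × €3 = €135
  Nampa→S4: 40 × €7 = €280
  Gary→S3: 40 × €15 = €600
  Fargo→S4: 55 × €3 = €165
  Reno→S3: 5 × €11 = €55
  Reno→S4: 5 × €2 = €10
Total = 165 + 135 + 280 + 600 + 165 + 55 + 10 = €1410.
(Supply check: Nampa ships 100; Gary ships 40; Fargo ships 55; Reno ships 10.)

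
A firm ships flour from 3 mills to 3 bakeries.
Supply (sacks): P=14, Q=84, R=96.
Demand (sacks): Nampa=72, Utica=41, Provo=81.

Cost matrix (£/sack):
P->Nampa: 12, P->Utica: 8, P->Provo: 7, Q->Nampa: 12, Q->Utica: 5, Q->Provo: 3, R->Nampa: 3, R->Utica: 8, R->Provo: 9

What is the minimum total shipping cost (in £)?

778

A cheapest plan:
  P->Utica: 14 × £8 = £112
  Q->Utica: 3 × £5 = £15
  Q->Provo: 81 × £3 = £243
  R->Nampa: 72 × £3 = £216
  R->Utica: 24 × £8 = £192
Total = 112 + 15 + 243 + 216 + 192 = £778.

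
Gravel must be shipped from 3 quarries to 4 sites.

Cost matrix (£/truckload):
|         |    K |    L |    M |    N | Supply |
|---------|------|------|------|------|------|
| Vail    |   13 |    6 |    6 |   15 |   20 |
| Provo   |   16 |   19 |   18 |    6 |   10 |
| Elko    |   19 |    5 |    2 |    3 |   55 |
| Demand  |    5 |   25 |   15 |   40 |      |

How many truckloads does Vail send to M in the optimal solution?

0

Optimal shipments:
  Vail to K: 5 × £13 = £65
  Vail to L: 15 × £6 = £90
  Provo to N: 10 × £6 = £60
  Elko to L: 10 × £5 = £50
  Elko to M: 15 × £2 = £30
  Elko to N: 30 × £3 = £90
Total cost = £385.
The route Vail→M is not used.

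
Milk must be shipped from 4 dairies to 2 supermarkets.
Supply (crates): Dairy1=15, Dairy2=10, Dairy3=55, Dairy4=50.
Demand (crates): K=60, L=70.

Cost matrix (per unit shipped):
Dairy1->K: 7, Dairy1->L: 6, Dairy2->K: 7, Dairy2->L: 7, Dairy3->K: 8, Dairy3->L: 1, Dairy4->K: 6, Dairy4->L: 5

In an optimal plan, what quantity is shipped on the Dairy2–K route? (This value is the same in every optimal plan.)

Optimal shipments:
  Dairy1 to K: 15 × 7 = 105
  Dairy2 to K: 10 × 7 = 70
  Dairy3 to L: 55 × 1 = 55
  Dairy4 to K: 35 × 6 = 210
  Dairy4 to L: 15 × 5 = 75
Total cost = 515.
So Dairy2→K carries 10 crates.

10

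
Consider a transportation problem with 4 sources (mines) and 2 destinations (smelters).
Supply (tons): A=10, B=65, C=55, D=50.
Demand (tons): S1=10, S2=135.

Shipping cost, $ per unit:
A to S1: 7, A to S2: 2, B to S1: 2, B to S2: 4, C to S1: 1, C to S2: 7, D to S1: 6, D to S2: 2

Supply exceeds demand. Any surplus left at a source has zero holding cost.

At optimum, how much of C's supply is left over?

35

An optimal plan:
  A->S2: 10 × $2 = $20
  B->S2: 65 × $4 = $260
  C->S1: 10 × $1 = $10
  C->S2: 10 × $7 = $70
  D->S2: 50 × $2 = $100
Total cost = $460.
C ships 20 of its 55, leaving 35.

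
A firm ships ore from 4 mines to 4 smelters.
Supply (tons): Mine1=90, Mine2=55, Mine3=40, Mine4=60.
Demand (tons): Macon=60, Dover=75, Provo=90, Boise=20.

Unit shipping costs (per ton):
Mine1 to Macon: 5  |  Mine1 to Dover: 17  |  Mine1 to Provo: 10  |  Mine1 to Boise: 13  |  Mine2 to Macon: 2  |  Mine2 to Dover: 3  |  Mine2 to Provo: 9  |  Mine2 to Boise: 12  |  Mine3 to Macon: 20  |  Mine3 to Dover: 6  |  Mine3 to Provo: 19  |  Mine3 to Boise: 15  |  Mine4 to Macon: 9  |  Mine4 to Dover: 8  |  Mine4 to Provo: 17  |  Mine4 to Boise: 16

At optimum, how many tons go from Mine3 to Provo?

0

Solving gives:
  Mine1→Provo: 90 × 10 = 900
  Mine2→Macon: 55 × 2 = 110
  Mine3→Dover: 40 × 6 = 240
  Mine4→Macon: 5 × 9 = 45
  Mine4→Dover: 35 × 8 = 280
  Mine4→Boise: 20 × 16 = 320
Total cost = 1895.
The route Mine3→Provo is not used.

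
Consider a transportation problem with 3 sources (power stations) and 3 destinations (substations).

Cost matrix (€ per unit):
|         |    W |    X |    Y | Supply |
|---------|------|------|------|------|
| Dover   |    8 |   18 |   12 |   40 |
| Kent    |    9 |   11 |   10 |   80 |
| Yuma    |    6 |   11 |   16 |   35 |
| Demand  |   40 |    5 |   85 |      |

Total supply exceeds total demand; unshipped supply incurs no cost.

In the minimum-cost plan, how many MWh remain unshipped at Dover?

25

An optimal plan:
  Dover–W: 5 × €8 = €40
  Dover–Y: 10 × €12 = €120
  Kent–X: 5 × €11 = €55
  Kent–Y: 75 × €10 = €750
  Yuma–W: 35 × €6 = €210
Total cost = €1175.
Dover ships 15 of its 40, leaving 25.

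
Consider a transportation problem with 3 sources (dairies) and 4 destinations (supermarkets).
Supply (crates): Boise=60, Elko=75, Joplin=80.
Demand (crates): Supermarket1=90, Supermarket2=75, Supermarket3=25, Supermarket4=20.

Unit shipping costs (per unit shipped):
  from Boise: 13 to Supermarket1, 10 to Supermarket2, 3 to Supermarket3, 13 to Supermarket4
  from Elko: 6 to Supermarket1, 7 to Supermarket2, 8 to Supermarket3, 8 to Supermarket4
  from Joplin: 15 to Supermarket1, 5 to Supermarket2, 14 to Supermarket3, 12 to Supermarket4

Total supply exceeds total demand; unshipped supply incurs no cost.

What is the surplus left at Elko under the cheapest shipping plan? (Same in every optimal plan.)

0

Minimum-cost shipments:
  Boise to Supermarket1: 15 × 13 = 195
  Boise to Supermarket3: 25 × 3 = 75
  Boise to Supermarket4: 15 × 13 = 195
  Elko to Supermarket1: 75 × 6 = 450
  Joplin to Supermarket2: 75 × 5 = 375
  Joplin to Supermarket4: 5 × 12 = 60
Total cost = 1350.
Elko ships 75 of its 75, leaving 0.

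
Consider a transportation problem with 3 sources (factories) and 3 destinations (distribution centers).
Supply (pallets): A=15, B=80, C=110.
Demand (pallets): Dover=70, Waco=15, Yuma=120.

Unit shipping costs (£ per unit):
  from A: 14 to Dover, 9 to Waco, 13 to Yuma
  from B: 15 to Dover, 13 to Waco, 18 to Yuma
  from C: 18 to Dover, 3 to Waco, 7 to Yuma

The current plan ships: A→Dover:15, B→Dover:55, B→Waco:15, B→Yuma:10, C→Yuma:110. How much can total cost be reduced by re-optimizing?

55

Current plan cost = 15·14 + 55·15 + 15·13 + 10·18 + 110·7 = £2180.
Optimal plan:
  A->Yuma: 15 pallets
  B->Dover: 70 pallets
  B->Waco: 10 pallets
  C->Waco: 5 pallets
  C->Yuma: 105 pallets
Optimal cost = £2125.
Saving = 2180 − 2125 = £55.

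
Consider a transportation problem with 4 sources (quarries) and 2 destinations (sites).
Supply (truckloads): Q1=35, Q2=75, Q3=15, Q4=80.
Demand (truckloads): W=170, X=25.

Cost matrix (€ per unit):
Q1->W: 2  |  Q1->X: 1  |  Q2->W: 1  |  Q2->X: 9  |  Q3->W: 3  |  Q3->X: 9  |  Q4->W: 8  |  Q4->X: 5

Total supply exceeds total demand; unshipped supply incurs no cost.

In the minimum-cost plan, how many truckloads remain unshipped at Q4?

Minimum-cost shipments:
  Q1 to W: 35 truckloads
  Q2 to W: 75 truckloads
  Q3 to W: 15 truckloads
  Q4 to W: 45 truckloads
  Q4 to X: 25 truckloads
Total cost = €675.
Q4 ships 70 of its 80, leaving 10.

10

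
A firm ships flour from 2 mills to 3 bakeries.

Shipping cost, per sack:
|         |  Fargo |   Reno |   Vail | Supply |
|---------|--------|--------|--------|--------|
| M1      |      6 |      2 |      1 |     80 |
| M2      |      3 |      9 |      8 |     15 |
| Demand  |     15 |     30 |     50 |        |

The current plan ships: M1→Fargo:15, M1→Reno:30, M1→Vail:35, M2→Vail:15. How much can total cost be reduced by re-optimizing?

Current plan cost = 15·6 + 30·2 + 35·1 + 15·8 = 305.
Optimal plan:
  M1→Reno: 30 × 2 = 60
  M1→Vail: 50 × 1 = 50
  M2→Fargo: 15 × 3 = 45
Optimal cost = 155.
Saving = 305 − 155 = 150.

150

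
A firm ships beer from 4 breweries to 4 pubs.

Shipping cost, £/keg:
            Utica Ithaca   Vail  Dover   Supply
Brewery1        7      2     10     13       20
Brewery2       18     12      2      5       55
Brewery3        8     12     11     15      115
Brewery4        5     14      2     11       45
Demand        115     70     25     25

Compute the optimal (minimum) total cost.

1600

One minimum-cost allocation:
  Brewery1->Ithaca: 20 × £2 = £40
  Brewery2->Ithaca: 5 × £12 = £60
  Brewery2->Vail: 25 × £2 = £50
  Brewery2->Dover: 25 × £5 = £125
  Brewery3->Utica: 70 × £8 = £560
  Brewery3->Ithaca: 45 × £12 = £540
  Brewery4->Utica: 45 × £5 = £225
Total = 40 + 60 + 50 + 125 + 560 + 540 + 225 = £1600.
(Supply check: Brewery1 ships 20; Brewery2 ships 55; Brewery3 ships 115; Brewery4 ships 45.)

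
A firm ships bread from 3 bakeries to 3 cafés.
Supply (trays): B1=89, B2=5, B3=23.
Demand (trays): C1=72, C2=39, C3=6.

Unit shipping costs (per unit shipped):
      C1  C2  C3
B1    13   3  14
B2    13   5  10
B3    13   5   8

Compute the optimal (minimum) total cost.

1101

One minimum-cost allocation:
  B1 to C1: 50 trays
  B1 to C2: 39 trays
  B2 to C1: 5 trays
  B3 to C1: 17 trays
  B3 to C3: 6 trays
Total cost = 1101.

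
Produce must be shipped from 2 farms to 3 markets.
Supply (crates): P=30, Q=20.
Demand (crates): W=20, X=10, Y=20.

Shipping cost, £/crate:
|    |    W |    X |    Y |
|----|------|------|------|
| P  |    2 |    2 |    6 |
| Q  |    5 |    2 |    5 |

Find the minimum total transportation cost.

Optimal allocation:
  P–W: 20 × £2 = £40
  P–X: 10 × £2 = £20
  Q–Y: 20 × £5 = £100
Total = 40 + 20 + 100 = £160.

160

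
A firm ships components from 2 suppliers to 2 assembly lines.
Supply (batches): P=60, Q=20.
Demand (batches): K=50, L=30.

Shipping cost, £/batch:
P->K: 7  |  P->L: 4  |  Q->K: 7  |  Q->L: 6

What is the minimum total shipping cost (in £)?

470

Optimal allocation:
  P→K: 30 × £7 = £210
  P→L: 30 × £4 = £120
  Q→K: 20 × £7 = £140
Total = 210 + 120 + 140 = £470.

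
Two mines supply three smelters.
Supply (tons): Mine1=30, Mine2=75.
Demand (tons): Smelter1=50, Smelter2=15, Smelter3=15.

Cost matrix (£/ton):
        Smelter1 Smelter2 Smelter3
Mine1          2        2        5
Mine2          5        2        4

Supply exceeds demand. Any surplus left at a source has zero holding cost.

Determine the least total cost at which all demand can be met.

An optimal shipping plan:
  Mine1→Smelter1: 30 tons
  Mine2→Smelter1: 20 tons
  Mine2→Smelter2: 15 tons
  Mine2→Smelter3: 15 tons
Total cost = £250.

250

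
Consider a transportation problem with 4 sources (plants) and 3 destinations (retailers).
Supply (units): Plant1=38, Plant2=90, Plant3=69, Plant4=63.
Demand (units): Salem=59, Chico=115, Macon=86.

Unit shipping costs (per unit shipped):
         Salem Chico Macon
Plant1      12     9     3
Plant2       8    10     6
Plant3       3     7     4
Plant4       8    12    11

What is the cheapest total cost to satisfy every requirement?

1825

An optimal shipping plan:
  Plant1->Macon: 38 × 3 = 114
  Plant2->Chico: 42 × 10 = 420
  Plant2->Macon: 48 × 6 = 288
  Plant3->Salem: 59 × 3 = 177
  Plant3->Chico: 10 × 7 = 70
  Plant4->Chico: 63 × 12 = 756
Total = 114 + 420 + 288 + 177 + 70 + 756 = 1825.
(Supply check: Plant1 ships 38; Plant2 ships 90; Plant3 ships 69; Plant4 ships 63.)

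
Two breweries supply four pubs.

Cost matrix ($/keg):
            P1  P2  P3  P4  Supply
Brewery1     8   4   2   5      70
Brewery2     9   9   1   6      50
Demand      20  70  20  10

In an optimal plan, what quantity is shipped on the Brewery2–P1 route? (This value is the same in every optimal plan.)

20

Solving gives:
  Brewery1->P2: 70 × $4 = $280
  Brewery2->P1: 20 × $9 = $180
  Brewery2->P3: 20 × $1 = $20
  Brewery2->P4: 10 × $6 = $60
Total cost = $540.
So Brewery2→P1 carries 20 kegs.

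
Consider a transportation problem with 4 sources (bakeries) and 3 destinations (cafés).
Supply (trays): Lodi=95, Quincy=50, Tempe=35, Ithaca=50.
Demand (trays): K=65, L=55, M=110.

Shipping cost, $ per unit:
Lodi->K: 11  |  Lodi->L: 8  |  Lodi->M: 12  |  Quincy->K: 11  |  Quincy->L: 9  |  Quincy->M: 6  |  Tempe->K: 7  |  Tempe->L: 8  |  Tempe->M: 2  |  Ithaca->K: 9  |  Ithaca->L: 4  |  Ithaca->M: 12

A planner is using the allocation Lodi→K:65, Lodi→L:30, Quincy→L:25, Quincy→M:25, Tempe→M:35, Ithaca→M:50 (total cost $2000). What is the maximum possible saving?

375

Current plan cost = 65·11 + 30·8 + 25·9 + 25·6 + 35·2 + 50·12 = $2000.
Optimal plan:
  Lodi→K: 65 × $11 = $715
  Lodi→L: 5 × $8 = $40
  Lodi→M: 25 × $12 = $300
  Quincy→M: 50 × $6 = $300
  Tempe→M: 35 × $2 = $70
  Ithaca→L: 50 × $4 = $200
Optimal cost = $1625.
Saving = 2000 − 1625 = $375.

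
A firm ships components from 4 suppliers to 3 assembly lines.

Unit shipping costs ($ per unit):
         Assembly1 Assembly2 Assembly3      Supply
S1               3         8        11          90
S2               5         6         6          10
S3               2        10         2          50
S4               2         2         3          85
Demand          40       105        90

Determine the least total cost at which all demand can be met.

An optimal shipping plan:
  S1->Assembly1: 40 × $3 = $120
  S1->Assembly2: 50 × $8 = $400
  S2->Assembly3: 10 × $6 = $60
  S3->Assembly3: 50 × $2 = $100
  S4->Assembly2: 55 × $2 = $110
  S4->Assembly3: 30 × $3 = $90
Total = 120 + 400 + 60 + 100 + 110 + 90 = $880.

880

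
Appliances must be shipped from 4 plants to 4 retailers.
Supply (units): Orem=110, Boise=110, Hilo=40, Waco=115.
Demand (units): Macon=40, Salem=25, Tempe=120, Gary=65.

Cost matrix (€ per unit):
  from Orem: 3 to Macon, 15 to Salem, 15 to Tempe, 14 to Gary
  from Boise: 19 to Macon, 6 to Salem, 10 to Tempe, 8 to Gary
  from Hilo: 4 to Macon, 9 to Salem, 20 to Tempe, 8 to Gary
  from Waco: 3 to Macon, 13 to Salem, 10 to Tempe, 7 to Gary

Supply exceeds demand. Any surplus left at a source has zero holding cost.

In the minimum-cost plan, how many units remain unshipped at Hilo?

An optimal plan:
  Orem->Macon: 40 × €3 = €120
  Boise->Salem: 25 × €6 = €150
  Boise->Tempe: 70 × €10 = €700
  Waco->Tempe: 50 × €10 = €500
  Waco->Gary: 65 × €7 = €455
Total cost = €1925.
Hilo ships 0 of its 40, leaving 40.

40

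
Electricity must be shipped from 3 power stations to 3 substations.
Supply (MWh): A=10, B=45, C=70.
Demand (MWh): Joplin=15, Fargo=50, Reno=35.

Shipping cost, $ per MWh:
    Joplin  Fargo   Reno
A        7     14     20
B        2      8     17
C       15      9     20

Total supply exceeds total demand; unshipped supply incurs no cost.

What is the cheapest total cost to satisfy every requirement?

A cheapest plan:
  B to Joplin: 15 × $2 = $30
  B to Reno: 30 × $17 = $510
  C to Fargo: 50 × $9 = $450
  C to Reno: 5 × $20 = $100
Total = 30 + 510 + 450 + 100 = $1090.

1090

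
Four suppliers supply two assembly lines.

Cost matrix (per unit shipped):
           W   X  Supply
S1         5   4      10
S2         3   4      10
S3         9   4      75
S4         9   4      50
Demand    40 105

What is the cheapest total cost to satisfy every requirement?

Optimal allocation:
  S1→W: 10 × 5 = 50
  S2→W: 10 × 3 = 30
  S3→W: 20 × 9 = 180
  S3→X: 55 × 4 = 220
  S4→X: 50 × 4 = 200
Total = 50 + 30 + 180 + 220 + 200 = 680.

680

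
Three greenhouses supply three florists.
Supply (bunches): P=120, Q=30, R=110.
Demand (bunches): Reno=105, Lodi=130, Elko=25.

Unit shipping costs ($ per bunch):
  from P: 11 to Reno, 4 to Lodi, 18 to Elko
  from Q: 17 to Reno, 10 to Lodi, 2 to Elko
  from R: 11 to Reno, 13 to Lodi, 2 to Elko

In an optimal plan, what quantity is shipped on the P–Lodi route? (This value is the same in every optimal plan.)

The minimum-cost plan:
  P→Lodi: 120 × $4 = $480
  Q→Lodi: 10 × $10 = $100
  Q→Elko: 20 × $2 = $40
  R→Reno: 105 × $11 = $1155
  R→Elko: 5 × $2 = $10
Total cost = $1785.
So P→Lodi carries 120 bunches.

120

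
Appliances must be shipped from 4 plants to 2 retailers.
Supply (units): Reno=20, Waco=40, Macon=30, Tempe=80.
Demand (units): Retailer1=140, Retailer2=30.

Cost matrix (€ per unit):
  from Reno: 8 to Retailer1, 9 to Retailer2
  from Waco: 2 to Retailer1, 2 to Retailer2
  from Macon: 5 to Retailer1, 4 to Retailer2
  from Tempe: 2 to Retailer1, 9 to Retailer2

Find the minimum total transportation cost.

An optimal shipping plan:
  Reno->Retailer1: 20 × €8 = €160
  Waco->Retailer1: 40 × €2 = €80
  Macon->Retailer2: 30 × €4 = €120
  Tempe->Retailer1: 80 × €2 = €160
Total = 160 + 80 + 120 + 160 = €520.

520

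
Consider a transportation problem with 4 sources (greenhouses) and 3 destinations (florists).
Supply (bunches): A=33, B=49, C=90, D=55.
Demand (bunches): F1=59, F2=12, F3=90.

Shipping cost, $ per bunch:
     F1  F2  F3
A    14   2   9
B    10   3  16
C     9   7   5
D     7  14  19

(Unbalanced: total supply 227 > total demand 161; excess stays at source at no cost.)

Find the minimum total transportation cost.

899

Optimal allocation:
  A–F2: 12 × $2 = $24
  B–F1: 4 × $10 = $40
  C–F3: 90 × $5 = $450
  D–F1: 55 × $7 = $385
Total = 24 + 40 + 450 + 385 = $899.
(Supply check: A ships 12; B ships 4; C ships 90; D ships 55.)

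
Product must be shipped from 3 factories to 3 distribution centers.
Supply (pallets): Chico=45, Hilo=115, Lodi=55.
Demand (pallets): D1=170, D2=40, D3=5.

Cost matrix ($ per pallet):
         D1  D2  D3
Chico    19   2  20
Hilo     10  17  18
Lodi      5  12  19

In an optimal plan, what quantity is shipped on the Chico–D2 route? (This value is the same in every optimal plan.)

40

The minimum-cost plan:
  Chico–D2: 40 × $2 = $80
  Chico–D3: 5 × $20 = $100
  Hilo–D1: 115 × $10 = $1150
  Lodi–D1: 55 × $5 = $275
Total cost = $1605.
So Chico→D2 carries 40 pallets.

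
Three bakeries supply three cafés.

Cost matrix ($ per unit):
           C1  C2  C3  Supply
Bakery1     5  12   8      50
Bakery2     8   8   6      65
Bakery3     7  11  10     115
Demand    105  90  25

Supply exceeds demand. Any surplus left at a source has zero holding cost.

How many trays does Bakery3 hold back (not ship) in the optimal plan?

An optimal plan:
  Bakery1->C1: 50 trays
  Bakery2->C2: 40 trays
  Bakery2->C3: 25 trays
  Bakery3->C1: 55 trays
  Bakery3->C2: 50 trays
Total cost = $1655.
Bakery3 ships 105 of its 115, leaving 10.

10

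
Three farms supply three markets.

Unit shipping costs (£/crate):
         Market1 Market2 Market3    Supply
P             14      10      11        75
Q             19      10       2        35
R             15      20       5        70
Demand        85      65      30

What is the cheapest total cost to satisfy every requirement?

1970

A cheapest plan:
  P to Market1: 15 × £14 = £210
  P to Market2: 60 × £10 = £600
  Q to Market2: 5 × £10 = £50
  Q to Market3: 30 × £2 = £60
  R to Market1: 70 × £15 = £1050
Total = 210 + 600 + 50 + 60 + 1050 = £1970.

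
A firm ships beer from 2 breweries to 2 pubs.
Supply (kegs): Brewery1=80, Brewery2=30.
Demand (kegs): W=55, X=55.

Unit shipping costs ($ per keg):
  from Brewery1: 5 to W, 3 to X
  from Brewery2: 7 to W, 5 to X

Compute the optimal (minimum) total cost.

500

One minimum-cost allocation:
  Brewery1–W: 25 × $5 = $125
  Brewery1–X: 55 × $3 = $165
  Brewery2–W: 30 × $7 = $210
Total = 125 + 165 + 210 = $500.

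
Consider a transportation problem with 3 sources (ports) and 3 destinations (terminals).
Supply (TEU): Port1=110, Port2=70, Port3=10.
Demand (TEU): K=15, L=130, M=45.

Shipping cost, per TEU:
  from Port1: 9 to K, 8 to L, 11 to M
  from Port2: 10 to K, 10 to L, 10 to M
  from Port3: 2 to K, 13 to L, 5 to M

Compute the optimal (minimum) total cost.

One minimum-cost allocation:
  Port1 to L: 110 × 8 = 880
  Port2 to K: 5 × 10 = 50
  Port2 to L: 20 × 10 = 200
  Port2 to M: 45 × 10 = 450
  Port3 to K: 10 × 2 = 20
Total = 880 + 50 + 200 + 450 + 20 = 1600.
(Supply check: Port1 ships 110; Port2 ships 70; Port3 ships 10.)

1600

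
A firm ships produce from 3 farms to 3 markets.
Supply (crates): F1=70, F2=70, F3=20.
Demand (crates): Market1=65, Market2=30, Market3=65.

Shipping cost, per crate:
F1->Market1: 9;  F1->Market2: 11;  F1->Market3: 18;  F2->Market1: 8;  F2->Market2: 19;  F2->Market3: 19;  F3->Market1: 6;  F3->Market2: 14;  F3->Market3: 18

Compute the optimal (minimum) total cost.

2005

A cheapest plan:
  F1→Market2: 30 × 11 = 330
  F1→Market3: 40 × 18 = 720
  F2→Market1: 45 × 8 = 360
  F2→Market3: 25 × 19 = 475
  F3→Market1: 20 × 6 = 120
Total = 330 + 720 + 360 + 475 + 120 = 2005.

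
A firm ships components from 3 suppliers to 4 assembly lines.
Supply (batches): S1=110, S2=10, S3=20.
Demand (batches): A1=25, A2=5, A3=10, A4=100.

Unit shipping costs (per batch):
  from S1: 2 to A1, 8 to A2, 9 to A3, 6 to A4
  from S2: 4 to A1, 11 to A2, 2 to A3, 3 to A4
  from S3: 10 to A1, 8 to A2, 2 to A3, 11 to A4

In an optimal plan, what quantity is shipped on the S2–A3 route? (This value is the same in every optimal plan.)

Optimal shipments:
  S1→A1: 25 × 2 = 50
  S1→A4: 85 × 6 = 510
  S2→A4: 10 × 3 = 30
  S3→A2: 5 × 8 = 40
  S3→A3: 10 × 2 = 20
  S3→A4: 5 × 11 = 55
Total cost = 705.
The route S2→A3 is not used.

0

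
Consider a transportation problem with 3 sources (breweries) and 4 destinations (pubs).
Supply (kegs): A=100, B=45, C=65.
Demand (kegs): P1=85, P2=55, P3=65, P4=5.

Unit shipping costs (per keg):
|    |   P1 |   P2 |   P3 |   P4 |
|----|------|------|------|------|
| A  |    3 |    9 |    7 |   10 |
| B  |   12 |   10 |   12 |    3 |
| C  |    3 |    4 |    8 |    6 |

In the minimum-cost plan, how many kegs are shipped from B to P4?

5

Solving gives:
  A→P1: 75 × 3 = 225
  A→P3: 25 × 7 = 175
  B→P3: 40 × 12 = 480
  B→P4: 5 × 3 = 15
  C→P1: 10 × 3 = 30
  C→P2: 55 × 4 = 220
Total cost = 1145.
So B→P4 carries 5 kegs.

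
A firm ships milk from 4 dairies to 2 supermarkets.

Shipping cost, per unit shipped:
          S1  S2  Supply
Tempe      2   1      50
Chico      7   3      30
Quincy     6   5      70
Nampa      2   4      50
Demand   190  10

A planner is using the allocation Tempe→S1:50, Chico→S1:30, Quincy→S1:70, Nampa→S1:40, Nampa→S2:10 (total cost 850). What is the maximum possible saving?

Current plan cost = 50·2 + 30·7 + 70·6 + 40·2 + 10·4 = 850.
Optimal plan:
  Tempe–S1: 50 × 2 = 100
  Chico–S1: 20 × 7 = 140
  Chico–S2: 10 × 3 = 30
  Quincy–S1: 70 × 6 = 420
  Nampa–S1: 50 × 2 = 100
Optimal cost = 790.
Saving = 850 − 790 = 60.

60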